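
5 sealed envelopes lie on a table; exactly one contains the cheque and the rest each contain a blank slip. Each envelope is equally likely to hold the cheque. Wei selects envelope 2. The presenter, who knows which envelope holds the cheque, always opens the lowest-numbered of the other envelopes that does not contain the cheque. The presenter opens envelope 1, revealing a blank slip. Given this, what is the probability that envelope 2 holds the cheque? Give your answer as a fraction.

Apply Bayes' rule, conditioning on where the cheque actually is.
If it is in envelope 1 (prior 1/5): the presenter opened envelope 1, so this case is ruled out; weight (1/5)·0 = 0.
If it is in any of envelopes 2, 3, 4, and 5 (prior 1/5 each): envelope 1 is the lowest-numbered option available, probability 1; weight (1/5)·1 = 1/5 each.
The weights sum to 4/5.
So P(the cheque in envelope 2 | the presenter opened envelope 1) = (1/5) / (4/5) = 1/4.

1/4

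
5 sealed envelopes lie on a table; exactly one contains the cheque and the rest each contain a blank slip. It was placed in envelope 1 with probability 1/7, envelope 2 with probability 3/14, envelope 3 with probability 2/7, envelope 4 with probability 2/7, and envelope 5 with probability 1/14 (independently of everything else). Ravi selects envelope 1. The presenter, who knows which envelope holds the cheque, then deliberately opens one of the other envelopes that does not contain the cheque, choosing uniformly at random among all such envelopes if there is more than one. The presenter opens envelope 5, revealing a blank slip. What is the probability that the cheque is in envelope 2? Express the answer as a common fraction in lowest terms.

6/25

Apply Bayes' rule, conditioning on where the cheque actually is.
If it is in envelope 1 (prior 1/7): the presenter has 4 equally likely choices, so probability 1/4; weight (1/7)·(1/4) = 1/28.
If it is in envelope 2 (prior 3/14): the presenter has 3 equally likely choices, so probability 1/3; weight (3/14)·(1/3) = 1/14.
If it is in either of envelopes 3 and 4 (prior 2/7 each): the presenter has 3 equally likely choices, so probability 1/3; weight (2/7)·(1/3) = 2/21 each.
If it is in envelope 5 (prior 1/14): the presenter opened envelope 5, so this case is ruled out; weight (1/14)·0 = 0.
The weights sum to 25/84.
So P(the cheque in envelope 2 | the presenter opened envelope 5) = (1/14) / (25/84) = 6/25.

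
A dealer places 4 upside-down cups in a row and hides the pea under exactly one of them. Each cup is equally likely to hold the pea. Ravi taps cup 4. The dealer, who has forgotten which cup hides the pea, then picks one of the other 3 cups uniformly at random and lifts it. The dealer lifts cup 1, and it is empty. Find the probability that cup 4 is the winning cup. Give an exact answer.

1/3

Condition on the true location of the pea.
If it is under cup 1 (prior 1/4): the dealer opened cup 1, so this case is ruled out; weight (1/4)·0 = 0.
If it is under any of cups 2, 3, and 4 (prior 1/4 each): the dealer picks cup 1 with probability 1/3 regardless, and it is not the prize; weight (1/4)·(1/3) = 1/12 each.
The weights sum to 1/4.
So P(the pea under cup 4 | the dealer opened cup 1) = (1/12) / (1/4) = 1/3.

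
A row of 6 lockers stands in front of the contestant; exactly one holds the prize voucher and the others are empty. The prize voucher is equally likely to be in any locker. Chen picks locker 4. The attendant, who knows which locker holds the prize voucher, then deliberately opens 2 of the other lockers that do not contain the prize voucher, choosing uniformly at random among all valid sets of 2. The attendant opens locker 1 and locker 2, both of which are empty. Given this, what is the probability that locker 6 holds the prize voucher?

Condition on the true location of the prize voucher.
If it is in either of lockers 1 and 2 (prior 1/6 each): that locker was opened and seen not to hold the prize — ruled out; weight (1/6)·0 = 0 each.
If it is in any of lockers 3, 5, and 6 (prior 1/6 each): the attendant has 6 equally likely choices, so probability 1/6; weight (1/6)·(1/6) = 1/36 each.
If it is in locker 4 (prior 1/6): the attendant has 10 equally likely choices, so probability 1/10; weight (1/6)·(1/10) = 1/60.
The weights sum to 1/10.
So P(the prize voucher in locker 6 | the attendant opened locker 1 and locker 2) = (1/36) / (1/10) = 5/18.

5/18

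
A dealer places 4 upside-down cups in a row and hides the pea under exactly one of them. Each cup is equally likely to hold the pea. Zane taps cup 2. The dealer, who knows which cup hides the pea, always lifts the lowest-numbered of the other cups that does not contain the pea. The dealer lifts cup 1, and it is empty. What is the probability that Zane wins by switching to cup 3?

Consider each possible location of the pea in turn.
If it is under cup 1 (prior 1/4): the dealer opened cup 1, so this case is ruled out; weight (1/4)·0 = 0.
If it is under any of cups 2, 3, and 4 (prior 1/4 each): cup 1 is the lowest-numbered option available, probability 1; weight (1/4)·1 = 1/4 each.
The weights sum to 3/4.
So P(the pea under cup 3 | the dealer opened cup 1) = (1/4) / (3/4) = 1/3.

1/3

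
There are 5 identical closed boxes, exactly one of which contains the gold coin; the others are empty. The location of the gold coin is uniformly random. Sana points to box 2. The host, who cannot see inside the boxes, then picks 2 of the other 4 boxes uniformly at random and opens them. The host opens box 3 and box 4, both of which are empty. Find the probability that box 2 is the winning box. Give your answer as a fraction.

Consider each possible location of the gold coin in turn.
If it is in any of boxes 1, 2, and 5 (prior 1/5 each): the host picks exactly this set with probability 1/6 regardless, and none is the prize; weight (1/5)·(1/6) = 1/30 each.
If it is in either of boxes 3 and 4 (prior 1/5 each): that box was opened and seen not to hold the prize — ruled out; weight (1/5)·0 = 0 each.
The weights sum to 1/10.
So P(the gold coin in box 2 | the host opened box 3 and box 4) = (1/30) / (1/10) = 1/3.

1/3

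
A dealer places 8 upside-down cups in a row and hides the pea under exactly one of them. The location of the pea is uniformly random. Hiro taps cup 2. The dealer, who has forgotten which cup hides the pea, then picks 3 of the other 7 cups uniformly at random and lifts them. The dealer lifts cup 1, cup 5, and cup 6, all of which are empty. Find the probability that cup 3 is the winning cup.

1/5

Condition on the true location of the pea.
If it is under any of cups 1, 5, and 6 (prior 1/8 each): that cup was opened and seen not to hold the prize — ruled out; weight (1/8)·0 = 0 each.
If it is under any of cups 2, 3, 4, 7, and 8 (prior 1/8 each): the dealer picks exactly this set with probability 1/35 regardless, and none is the prize; weight (1/8)·(1/35) = 1/280 each.
The weights sum to 1/56.
So P(the pea under cup 3 | the dealer opened cup 1, cup 5, and cup 6) = (1/280) / (1/56) = 1/5.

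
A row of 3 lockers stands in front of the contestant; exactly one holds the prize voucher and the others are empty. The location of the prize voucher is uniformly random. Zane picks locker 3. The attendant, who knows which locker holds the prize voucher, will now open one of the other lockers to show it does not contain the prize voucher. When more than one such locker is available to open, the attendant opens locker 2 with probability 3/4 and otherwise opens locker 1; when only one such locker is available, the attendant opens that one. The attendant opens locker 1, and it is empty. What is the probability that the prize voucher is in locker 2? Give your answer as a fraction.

4/5

Consider each possible location of the prize voucher in turn.
If it is in locker 1 (prior 1/3): the attendant opened locker 1, so this case is ruled out; weight (1/3)·0 = 0.
If it is in locker 2 (prior 1/3): only locker 1 is available, probability 1; weight (1/3)·1 = 1/3.
If it is in locker 3 (prior 1/3): locker 2 is available but not opened, probability 1/4; weight (1/3)·(1/4) = 1/12.
The weights sum to 5/12.
So P(the prize voucher in locker 2 | the attendant opened locker 1) = (1/3) / (5/12) = 4/5.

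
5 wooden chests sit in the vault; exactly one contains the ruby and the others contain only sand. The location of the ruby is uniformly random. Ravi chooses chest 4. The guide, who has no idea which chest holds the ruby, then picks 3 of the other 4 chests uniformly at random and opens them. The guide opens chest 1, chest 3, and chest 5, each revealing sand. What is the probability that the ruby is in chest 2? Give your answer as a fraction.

1/2

Because the guide chose which chests to open without knowing where the ruby is, the choice is independent of the prize location. Learning that none of the 3 opened chests holds the ruby simply rules out those 3 locations and leaves the remaining 2 chests still equally likely by symmetry.
So P(the ruby in chest 2) = 1/2.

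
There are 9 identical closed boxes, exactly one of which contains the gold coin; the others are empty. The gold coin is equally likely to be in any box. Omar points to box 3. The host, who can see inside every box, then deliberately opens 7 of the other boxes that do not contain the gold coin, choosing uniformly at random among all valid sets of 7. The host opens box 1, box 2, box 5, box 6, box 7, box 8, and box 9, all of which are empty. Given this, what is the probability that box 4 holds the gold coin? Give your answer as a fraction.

Condition on the true location of the gold coin.
If it is in any of boxes 1, 2, 5, 6, 7, 8, and 9 (prior 1/9 each): that box was opened and seen not to hold the prize — ruled out; weight (1/9)·0 = 0 each.
If it is in box 3 (prior 1/9): the host has 8 equally likely choices, so probability 1/8; weight (1/9)·(1/8) = 1/72.
If it is in box 4 (prior 1/9): the host has no choice, probability 1; weight (1/9)·1 = 1/9.
The weights sum to 1/8.
So P(the gold coin in box 4 | the host opened box 1, box 2, box 5, box 6, box 7, box 8, and box 9) = (1/9) / (1/8) = 8/9.

8/9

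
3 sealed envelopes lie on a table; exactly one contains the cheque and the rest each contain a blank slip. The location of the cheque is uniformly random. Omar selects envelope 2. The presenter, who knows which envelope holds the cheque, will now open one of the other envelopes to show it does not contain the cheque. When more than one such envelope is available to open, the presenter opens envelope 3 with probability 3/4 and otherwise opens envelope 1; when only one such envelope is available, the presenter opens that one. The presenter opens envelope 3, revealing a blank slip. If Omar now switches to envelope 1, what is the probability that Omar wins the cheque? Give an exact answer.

Consider each possible location of the cheque in turn.
If it is in envelope 1 (prior 1/3): only envelope 3 is available, probability 1; weight (1/3)·1 = 1/3.
If it is in envelope 2 (prior 1/3): envelope 3 is available, opened with probability 3/4; weight (1/3)·(3/4) = 1/4.
If it is in envelope 3 (prior 1/3): the presenter opened envelope 3, so this case is ruled out; weight (1/3)·0 = 0.
The weights sum to 7/12.
So P(the cheque in envelope 1 | the presenter opened envelope 3) = (1/3) / (7/12) = 4/7.

4/7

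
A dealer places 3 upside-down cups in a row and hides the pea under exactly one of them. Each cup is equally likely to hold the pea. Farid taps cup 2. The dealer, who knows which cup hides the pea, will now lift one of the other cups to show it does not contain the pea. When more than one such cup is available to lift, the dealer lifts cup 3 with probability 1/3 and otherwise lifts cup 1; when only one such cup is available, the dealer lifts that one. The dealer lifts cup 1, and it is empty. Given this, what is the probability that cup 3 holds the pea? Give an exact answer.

3/5

Apply Bayes' rule, conditioning on where the pea actually is.
If it is under cup 1 (prior 1/3): the dealer opened cup 1, so this case is ruled out; weight (1/3)·0 = 0.
If it is under cup 2 (prior 1/3): cup 3 is available but not opened, probability 2/3; weight (1/3)·(2/3) = 2/9.
If it is under cup 3 (prior 1/3): only cup 1 is available, probability 1; weight (1/3)·1 = 1/3.
The weights sum to 5/9.
So P(the pea under cup 3 | the dealer opened cup 1) = (1/3) / (5/9) = 3/5.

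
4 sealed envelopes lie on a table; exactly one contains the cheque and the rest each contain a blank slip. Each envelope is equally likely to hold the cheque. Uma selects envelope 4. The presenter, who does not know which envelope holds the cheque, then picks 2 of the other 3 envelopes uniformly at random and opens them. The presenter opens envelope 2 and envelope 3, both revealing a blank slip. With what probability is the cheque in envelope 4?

1/2

Because the presenter chose which envelopes to open without knowing where the cheque is, the choice is independent of the prize location. Learning that none of the 2 opened envelopes holds the cheque simply rules out those 2 locations and leaves the remaining 2 envelopes still equally likely by symmetry.
So P(the cheque in envelope 4) = 1/2.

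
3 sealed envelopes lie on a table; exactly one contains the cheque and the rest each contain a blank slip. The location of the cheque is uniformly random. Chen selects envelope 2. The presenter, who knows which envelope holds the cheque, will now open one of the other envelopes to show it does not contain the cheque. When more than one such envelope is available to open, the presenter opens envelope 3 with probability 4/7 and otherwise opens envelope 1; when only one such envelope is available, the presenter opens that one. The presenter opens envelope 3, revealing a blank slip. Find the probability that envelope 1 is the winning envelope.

Consider each possible location of the cheque in turn.
If it is in envelope 1 (prior 1/3): only envelope 3 is available, probability 1; weight (1/3)·1 = 1/3.
If it is in envelope 2 (prior 1/3): envelope 3 is available, opened with probability 4/7; weight (1/3)·(4/7) = 4/21.
If it is in envelope 3 (prior 1/3): the presenter opened envelope 3, so this case is ruled out; weight (1/3)·0 = 0.
The weights sum to 11/21.
So P(the cheque in envelope 1 | the presenter opened envelope 3) = (1/3) / (11/21) = 7/11.

7/11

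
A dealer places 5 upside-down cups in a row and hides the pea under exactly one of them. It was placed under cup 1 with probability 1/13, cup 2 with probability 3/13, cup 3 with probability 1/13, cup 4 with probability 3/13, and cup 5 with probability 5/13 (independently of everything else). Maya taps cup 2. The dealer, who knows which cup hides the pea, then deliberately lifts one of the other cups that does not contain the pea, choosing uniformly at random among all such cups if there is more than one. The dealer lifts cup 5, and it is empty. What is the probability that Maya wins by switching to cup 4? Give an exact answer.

Condition on the true location of the pea.
If it is under either of cups 1 and 3 (prior 1/13 each): the dealer has 3 equally likely choices, so probability 1/3; weight (1/13)·(1/3) = 1/39 each.
If it is under cup 2 (prior 3/13): the dealer has 4 equally likely choices, so probability 1/4; weight (3/13)·(1/4) = 3/52.
If it is under cup 4 (prior 3/13): the dealer has 3 equally likely choices, so probability 1/3; weight (3/13)·(1/3) = 1/13.
If it is under cup 5 (prior 5/13): the dealer opened cup 5, so this case is ruled out; weight (5/13)·0 = 0.
The weights sum to 29/156.
So P(the pea under cup 4 | the dealer opened cup 5) = (1/13) / (29/156) = 12/29.

12/29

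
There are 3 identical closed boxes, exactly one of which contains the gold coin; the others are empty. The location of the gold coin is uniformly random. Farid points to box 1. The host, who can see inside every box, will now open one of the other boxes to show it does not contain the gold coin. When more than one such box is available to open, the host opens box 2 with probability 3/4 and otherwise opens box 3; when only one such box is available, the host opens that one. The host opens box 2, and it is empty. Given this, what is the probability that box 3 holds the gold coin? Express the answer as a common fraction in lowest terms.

Consider each possible location of the gold coin in turn.
If it is in box 1 (prior 1/3): box 2 is available, opened with probability 3/4; weight (1/3)·(3/4) = 1/4.
If it is in box 2 (prior 1/3): the host opened box 2, so this case is ruled out; weight (1/3)·0 = 0.
If it is in box 3 (prior 1/3): only box 2 is available, probability 1; weight (1/3)·1 = 1/3.
The weights sum to 7/12.
So P(the gold coin in box 3 | the host opened box 2) = (1/3) / (7/12) = 4/7.

4/7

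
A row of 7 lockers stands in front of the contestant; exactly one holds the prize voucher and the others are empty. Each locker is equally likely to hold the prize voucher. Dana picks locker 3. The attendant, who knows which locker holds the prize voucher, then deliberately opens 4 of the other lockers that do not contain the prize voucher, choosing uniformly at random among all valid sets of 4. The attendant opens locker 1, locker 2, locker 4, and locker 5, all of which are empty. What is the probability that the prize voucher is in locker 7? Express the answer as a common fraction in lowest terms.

Condition on the true location of the prize voucher.
If it is in any of lockers 1, 2, 4, and 5 (prior 1/7 each): that locker was opened and seen not to hold the prize — ruled out; weight (1/7)·0 = 0 each.
If it is in locker 3 (prior 1/7): the attendant has 15 equally likely choices, so probability 1/15; weight (1/7)·(1/15) = 1/105.
If it is in either of lockers 6 and 7 (prior 1/7 each): the attendant has 5 equally likely choices, so probability 1/5; weight (1/7)·(1/5) = 1/35 each.
The weights sum to 1/15.
So P(the prize voucher in locker 7 | the attendant opened locker 1, locker 2, locker 4, and locker 5) = (1/35) / (1/15) = 3/7.

3/7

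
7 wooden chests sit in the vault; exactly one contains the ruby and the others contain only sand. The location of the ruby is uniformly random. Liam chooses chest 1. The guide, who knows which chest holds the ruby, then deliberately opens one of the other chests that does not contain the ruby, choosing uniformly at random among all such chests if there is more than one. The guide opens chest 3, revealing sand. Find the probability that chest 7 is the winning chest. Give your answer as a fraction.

6/35

Apply Bayes' rule, conditioning on where the ruby actually is.
If it is in chest 1 (prior 1/7): the guide has 6 equally likely choices, so probability 1/6; weight (1/7)·(1/6) = 1/42.
If it is in any of chests 2, 4, 5, 6, and 7 (prior 1/7 each): the guide has 5 equally likely choices, so probability 1/5; weight (1/7)·(1/5) = 1/35 each.
If it is in chest 3 (prior 1/7): the guide opened chest 3, so this case is ruled out; weight (1/7)·0 = 0.
The weights sum to 1/6.
So P(the ruby in chest 7 | the guide opened chest 3) = (1/35) / (1/6) = 6/35.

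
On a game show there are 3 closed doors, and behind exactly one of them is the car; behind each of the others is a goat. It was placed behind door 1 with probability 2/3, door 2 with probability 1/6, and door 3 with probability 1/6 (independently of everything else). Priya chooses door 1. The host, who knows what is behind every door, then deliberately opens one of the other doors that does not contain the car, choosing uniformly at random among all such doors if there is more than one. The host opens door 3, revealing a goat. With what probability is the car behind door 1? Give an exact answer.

2/3

Apply Bayes' rule, conditioning on where the car actually is.
If it is behind door 1 (prior 2/3): the host has 2 equally likely choices, so probability 1/2; weight (2/3)·(1/2) = 1/3.
If it is behind door 2 (prior 1/6): the host has no choice, probability 1; weight (1/6)·1 = 1/6.
If it is behind door 3 (prior 1/6): the host opened door 3, so this case is ruled out; weight (1/6)·0 = 0.
The weights sum to 1/2.
So P(the car behind door 1 | the host opened door 3) = (1/3) / (1/2) = 2/3.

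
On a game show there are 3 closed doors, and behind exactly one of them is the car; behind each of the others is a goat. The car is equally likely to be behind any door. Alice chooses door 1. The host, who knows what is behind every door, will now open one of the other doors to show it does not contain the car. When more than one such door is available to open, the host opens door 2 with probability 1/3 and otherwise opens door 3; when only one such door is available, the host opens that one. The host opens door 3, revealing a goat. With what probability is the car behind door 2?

3/5

Consider each possible location of the car in turn.
If it is behind door 1 (prior 1/3): door 2 is available but not opened, probability 2/3; weight (1/3)·(2/3) = 2/9.
If it is behind door 2 (prior 1/3): only door 3 is available, probability 1; weight (1/3)·1 = 1/3.
If it is behind door 3 (prior 1/3): the host opened door 3, so this case is ruled out; weight (1/3)·0 = 0.
The weights sum to 5/9.
So P(the car behind door 2 | the host opened door 3) = (1/3) / (5/9) = 3/5.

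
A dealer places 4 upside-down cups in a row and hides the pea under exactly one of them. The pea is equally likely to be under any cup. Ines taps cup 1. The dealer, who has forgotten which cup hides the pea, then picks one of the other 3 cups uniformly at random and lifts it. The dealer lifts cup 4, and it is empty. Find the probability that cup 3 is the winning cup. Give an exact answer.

Because the dealer chose which cup to lift without knowing where the pea is, the choice is independent of the prize location. Learning that cup 4 does not hold the pea simply rules out that one location and leaves the remaining 3 cups still equally likely by symmetry.
So P(the pea under cup 3) = 1/3.

1/3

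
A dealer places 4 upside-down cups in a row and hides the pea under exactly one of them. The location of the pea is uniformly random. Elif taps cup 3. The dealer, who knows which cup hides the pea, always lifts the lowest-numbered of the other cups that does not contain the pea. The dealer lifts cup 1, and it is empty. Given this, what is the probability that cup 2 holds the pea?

1/3

Consider each possible location of the pea in turn.
If it is under cup 1 (prior 1/4): the dealer opened cup 1, so this case is ruled out; weight (1/4)·0 = 0.
If it is under any of cups 2, 3, and 4 (prior 1/4 each): cup 1 is the lowest-numbered option available, probability 1; weight (1/4)·1 = 1/4 each.
The weights sum to 3/4.
So P(the pea under cup 2 | the dealer opened cup 1) = (1/4) / (3/4) = 1/3.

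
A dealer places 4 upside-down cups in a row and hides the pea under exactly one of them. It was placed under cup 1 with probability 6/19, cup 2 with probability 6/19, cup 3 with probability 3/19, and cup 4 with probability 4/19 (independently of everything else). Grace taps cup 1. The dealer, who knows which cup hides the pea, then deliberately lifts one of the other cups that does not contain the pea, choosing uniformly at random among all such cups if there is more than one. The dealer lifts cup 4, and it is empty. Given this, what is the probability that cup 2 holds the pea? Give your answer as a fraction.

6/13

Apply Bayes' rule, conditioning on where the pea actually is.
If it is under cup 1 (prior 6/19): the dealer has 3 equally likely choices, so probability 1/3; weight (6/19)·(1/3) = 2/19.
If it is under cup 2 (prior 6/19): the dealer has 2 equally likely choices, so probability 1/2; weight (6/19)·(1/2) = 3/19.
If it is under cup 3 (prior 3/19): the dealer has 2 equally likely choices, so probability 1/2; weight (3/19)·(1/2) = 3/38.
If it is under cup 4 (prior 4/19): the dealer opened cup 4, so this case is ruled out; weight (4/19)·0 = 0.
The weights sum to 13/38.
So P(the pea under cup 2 | the dealer opened cup 4) = (3/19) / (13/38) = 6/13.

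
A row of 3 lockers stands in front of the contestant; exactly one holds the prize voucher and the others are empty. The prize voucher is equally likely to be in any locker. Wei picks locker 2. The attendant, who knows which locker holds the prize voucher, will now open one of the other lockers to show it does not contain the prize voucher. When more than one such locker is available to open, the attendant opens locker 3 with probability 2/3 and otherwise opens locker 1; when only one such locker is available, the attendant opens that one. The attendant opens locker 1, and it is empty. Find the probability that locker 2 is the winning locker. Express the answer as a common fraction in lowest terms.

Apply Bayes' rule, conditioning on where the prize voucher actually is.
If it is in locker 1 (prior 1/3): the attendant opened locker 1, so this case is ruled out; weight (1/3)·0 = 0.
If it is in locker 2 (prior 1/3): locker 3 is available but not opened, probability 1/3; weight (1/3)·(1/3) = 1/9.
If it is in locker 3 (prior 1/3): only locker 1 is available, probability 1; weight (1/3)·1 = 1/3.
The weights sum to 4/9.
So P(the prize voucher in locker 2 | the attendant opened locker 1) = (1/9) / (4/9) = 1/4.

1/4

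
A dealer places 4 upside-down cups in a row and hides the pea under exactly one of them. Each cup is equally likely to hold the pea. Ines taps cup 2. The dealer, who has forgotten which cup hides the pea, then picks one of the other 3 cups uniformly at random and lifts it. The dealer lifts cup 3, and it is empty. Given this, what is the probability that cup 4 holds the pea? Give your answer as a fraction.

1/3

Because the dealer chose which cup to lift without knowing where the pea is, the choice is independent of the prize location. Learning that cup 3 does not hold the pea simply rules out that one location and leaves the remaining 3 cups still equally likely by symmetry.
So P(the pea under cup 4) = 1/3.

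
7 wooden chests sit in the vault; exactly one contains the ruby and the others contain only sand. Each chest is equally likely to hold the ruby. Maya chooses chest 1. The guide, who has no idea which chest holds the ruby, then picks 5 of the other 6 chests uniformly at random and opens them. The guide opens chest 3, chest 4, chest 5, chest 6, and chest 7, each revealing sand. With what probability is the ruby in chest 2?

1/2

Because the guide chose which chests to open without knowing where the ruby is, the choice is independent of the prize location. Learning that none of the 5 opened chests holds the ruby simply rules out those 5 locations and leaves the remaining 2 chests still equally likely by symmetry.
So P(the ruby in chest 2) = 1/2.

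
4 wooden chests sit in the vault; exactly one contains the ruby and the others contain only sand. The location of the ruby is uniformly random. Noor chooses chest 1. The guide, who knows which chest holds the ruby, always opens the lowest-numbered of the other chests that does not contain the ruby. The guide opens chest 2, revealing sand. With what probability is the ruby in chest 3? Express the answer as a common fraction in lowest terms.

1/3

Apply Bayes' rule, conditioning on where the ruby actually is.
If it is in any of chests 1, 3, and 4 (prior 1/4 each): chest 2 is the lowest-numbered option available, probability 1; weight (1/4)·1 = 1/4 each.
If it is in chest 2 (prior 1/4): the guide opened chest 2, so this case is ruled out; weight (1/4)·0 = 0.
The weights sum to 3/4.
So P(the ruby in chest 3 | the guide opened chest 2) = (1/4) / (3/4) = 1/3.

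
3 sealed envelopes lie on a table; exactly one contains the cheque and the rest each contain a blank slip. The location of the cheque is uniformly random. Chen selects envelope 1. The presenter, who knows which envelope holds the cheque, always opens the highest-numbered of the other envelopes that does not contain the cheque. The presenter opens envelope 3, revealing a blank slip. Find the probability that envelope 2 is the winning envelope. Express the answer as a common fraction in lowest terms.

Condition on the true location of the cheque.
If it is in either of envelopes 1 and 2 (prior 1/3 each): envelope 3 is the highest-numbered option available, probability 1; weight (1/3)·1 = 1/3 each.
If it is in envelope 3 (prior 1/3): the presenter opened envelope 3, so this case is ruled out; weight (1/3)·0 = 0.
The weights sum to 2/3.
So P(the cheque in envelope 2 | the presenter opened envelope 3) = (1/3) / (2/3) = 1/2.

1/2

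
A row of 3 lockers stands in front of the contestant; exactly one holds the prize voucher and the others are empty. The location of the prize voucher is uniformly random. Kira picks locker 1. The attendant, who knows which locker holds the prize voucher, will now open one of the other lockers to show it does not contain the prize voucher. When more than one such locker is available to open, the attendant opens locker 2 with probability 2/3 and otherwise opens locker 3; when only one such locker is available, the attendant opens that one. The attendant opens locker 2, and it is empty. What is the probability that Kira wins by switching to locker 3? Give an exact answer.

3/5

Condition on the true location of the prize voucher.
If it is in locker 1 (prior 1/3): locker 2 is available, opened with probability 2/3; weight (1/3)·(2/3) = 2/9.
If it is in locker 2 (prior 1/3): the attendant opened locker 2, so this case is ruled out; weight (1/3)·0 = 0.
If it is in locker 3 (prior 1/3): only locker 2 is available, probability 1; weight (1/3)·1 = 1/3.
The weights sum to 5/9.
So P(the prize voucher in locker 3 | the attendant opened locker 2) = (1/3) / (5/9) = 3/5.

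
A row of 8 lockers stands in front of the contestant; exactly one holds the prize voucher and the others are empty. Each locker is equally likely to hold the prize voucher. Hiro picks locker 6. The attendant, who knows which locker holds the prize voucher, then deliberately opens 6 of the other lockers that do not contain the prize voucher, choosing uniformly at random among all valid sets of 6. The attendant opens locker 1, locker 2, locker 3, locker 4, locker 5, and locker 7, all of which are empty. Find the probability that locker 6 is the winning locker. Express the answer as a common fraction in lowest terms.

Consider each possible location of the prize voucher in turn.
If it is in any of lockers 1, 2, 3, 4, 5, and 7 (prior 1/8 each): that locker was opened and seen not to hold the prize — ruled out; weight (1/8)·0 = 0 each.
If it is in locker 6 (prior 1/8): the attendant has 7 equally likely choices, so probability 1/7; weight (1/8)·(1/7) = 1/56.
If it is in locker 8 (prior 1/8): the attendant has no choice, probability 1; weight (1/8)·1 = 1/8.
The weights sum to 1/7.
So P(the prize voucher in locker 6 | the attendant opened locker 1, locker 2, locker 3, locker 4, locker 5, and locker 7) = (1/56) / (1/7) = 1/8.

1/8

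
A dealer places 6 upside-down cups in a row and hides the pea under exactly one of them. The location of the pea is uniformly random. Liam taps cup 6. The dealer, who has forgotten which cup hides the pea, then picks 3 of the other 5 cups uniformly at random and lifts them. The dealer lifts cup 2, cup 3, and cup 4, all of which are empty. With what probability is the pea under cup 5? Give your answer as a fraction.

Condition on the true location of the pea.
If it is under any of cups 1, 5, and 6 (prior 1/6 each): the dealer picks exactly this set with probability 1/10 regardless, and none is the prize; weight (1/6)·(1/10) = 1/60 each.
If it is under any of cups 2, 3, and 4 (prior 1/6 each): that cup was opened and seen not to hold the prize — ruled out; weight (1/6)·0 = 0 each.
The weights sum to 1/20.
So P(the pea under cup 5 | the dealer opened cup 2, cup 3, and cup 4) = (1/60) / (1/20) = 1/3.

1/3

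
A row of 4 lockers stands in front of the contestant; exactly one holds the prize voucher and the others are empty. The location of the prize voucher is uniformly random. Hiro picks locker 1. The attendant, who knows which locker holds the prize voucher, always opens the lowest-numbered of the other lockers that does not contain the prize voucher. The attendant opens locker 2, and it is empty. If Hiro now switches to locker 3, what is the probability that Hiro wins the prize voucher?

1/3

Consider each possible location of the prize voucher in turn.
If it is in any of lockers 1, 3, and 4 (prior 1/4 each): locker 2 is the lowest-numbered option available, probability 1; weight (1/4)·1 = 1/4 each.
If it is in locker 2 (prior 1/4): the attendant opened locker 2, so this case is ruled out; weight (1/4)·0 = 0.
The weights sum to 3/4.
So P(the prize voucher in locker 3 | the attendant opened locker 2) = (1/4) / (3/4) = 1/3.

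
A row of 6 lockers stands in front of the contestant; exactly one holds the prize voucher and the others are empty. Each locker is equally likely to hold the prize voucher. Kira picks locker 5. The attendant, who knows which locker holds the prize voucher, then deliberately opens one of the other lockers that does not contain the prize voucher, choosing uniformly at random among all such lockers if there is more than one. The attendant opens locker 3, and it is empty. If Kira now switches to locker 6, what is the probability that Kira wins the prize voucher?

5/24

Consider each possible location of the prize voucher in turn.
If it is in any of lockers 1, 2, 4, and 6 (prior 1/6 each): the attendant has 4 equally likely choices, so probability 1/4; weight (1/6)·(1/4) = 1/24 each.
If it is in locker 3 (prior 1/6): the attendant opened locker 3, so this case is ruled out; weight (1/6)·0 = 0.
If it is in locker 5 (prior 1/6): the attendant has 5 equally likely choices, so probability 1/5; weight (1/6)·(1/5) = 1/30.
The weights sum to 1/5.
So P(the prize voucher in locker 6 | the attendant opened locker 3) = (1/24) / (1/5) = 5/24.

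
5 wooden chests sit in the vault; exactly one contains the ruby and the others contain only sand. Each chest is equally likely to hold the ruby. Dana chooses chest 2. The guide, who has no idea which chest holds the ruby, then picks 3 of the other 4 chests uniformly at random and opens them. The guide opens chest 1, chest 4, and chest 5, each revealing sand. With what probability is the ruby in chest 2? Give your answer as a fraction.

1/2

Apply Bayes' rule, conditioning on where the ruby actually is.
If it is in any of chests 1, 4, and 5 (prior 1/5 each): that chest was opened and seen not to hold the prize — ruled out; weight (1/5)·0 = 0 each.
If it is in either of chests 2 and 3 (prior 1/5 each): the guide picks exactly this set with probability 1/4 regardless, and none is the prize; weight (1/5)·(1/4) = 1/20 each.
The weights sum to 1/10.
So P(the ruby in chest 2 | the guide opened chest 1, chest 4, and chest 5) = (1/20) / (1/10) = 1/2.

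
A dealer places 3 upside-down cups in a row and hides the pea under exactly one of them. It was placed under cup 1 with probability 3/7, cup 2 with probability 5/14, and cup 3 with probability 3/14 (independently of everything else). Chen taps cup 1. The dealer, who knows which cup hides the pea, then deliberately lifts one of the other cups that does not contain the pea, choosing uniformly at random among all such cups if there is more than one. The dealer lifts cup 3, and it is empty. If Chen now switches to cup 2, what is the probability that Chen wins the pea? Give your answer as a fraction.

5/8

Condition on the true location of the pea.
If it is under cup 1 (prior 3/7): the dealer has 2 equally likely choices, so probability 1/2; weight (3/7)·(1/2) = 3/14.
If it is under cup 2 (prior 5/14): the dealer has no choice, probability 1; weight (5/14)·1 = 5/14.
If it is under cup 3 (prior 3/14): the dealer opened cup 3, so this case is ruled out; weight (3/14)·0 = 0.
The weights sum to 4/7.
So P(the pea under cup 2 | the dealer opened cup 3) = (5/14) / (4/7) = 5/8.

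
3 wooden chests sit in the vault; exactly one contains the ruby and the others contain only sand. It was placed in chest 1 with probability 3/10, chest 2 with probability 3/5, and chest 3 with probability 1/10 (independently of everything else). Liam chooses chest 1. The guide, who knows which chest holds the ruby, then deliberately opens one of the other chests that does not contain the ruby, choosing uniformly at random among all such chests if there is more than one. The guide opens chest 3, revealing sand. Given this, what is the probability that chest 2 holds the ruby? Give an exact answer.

4/5

Condition on the true location of the ruby.
If it is in chest 1 (prior 3/10): the guide has 2 equally likely choices, so probability 1/2; weight (3/10)·(1/2) = 3/20.
If it is in chest 2 (prior 3/5): the guide has no choice, probability 1; weight (3/5)·1 = 3/5.
If it is in chest 3 (prior 1/10): the guide opened chest 3, so this case is ruled out; weight (1/10)·0 = 0.
The weights sum to 3/4.
So P(the ruby in chest 2 | the guide opened chest 3) = (3/5) / (3/4) = 4/5.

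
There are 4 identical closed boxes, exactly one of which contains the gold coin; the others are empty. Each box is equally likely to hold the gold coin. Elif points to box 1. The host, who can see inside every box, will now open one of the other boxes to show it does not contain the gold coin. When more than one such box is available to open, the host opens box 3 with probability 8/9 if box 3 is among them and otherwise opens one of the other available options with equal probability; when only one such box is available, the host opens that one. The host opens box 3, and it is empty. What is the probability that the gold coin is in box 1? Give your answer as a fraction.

1/3

Consider each possible location of the gold coin in turn.
If it is in any of boxes 1, 2, and 4 (prior 1/4 each): box 3 is available, opened with probability 8/9; weight (1/4)·(8/9) = 2/9 each.
If it is in box 3 (prior 1/4): the host opened box 3, so this case is ruled out; weight (1/4)·0 = 0.
The weights sum to 2/3.
So P(the gold coin in box 1 | the host opened box 3) = (2/9) / (2/3) = 1/3.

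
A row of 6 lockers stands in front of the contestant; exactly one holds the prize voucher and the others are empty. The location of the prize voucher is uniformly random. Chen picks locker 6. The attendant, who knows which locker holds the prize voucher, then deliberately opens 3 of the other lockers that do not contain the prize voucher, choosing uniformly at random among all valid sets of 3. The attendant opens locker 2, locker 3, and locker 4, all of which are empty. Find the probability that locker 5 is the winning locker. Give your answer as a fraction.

Condition on the true location of the prize voucher.
If it is in either of lockers 1 and 5 (prior 1/6 each): the attendant has 4 equally likely choices, so probability 1/4; weight (1/6)·(1/4) = 1/24 each.
If it is in any of lockers 2, 3, and 4 (prior 1/6 each): that locker was opened and seen not to hold the prize — ruled out; weight (1/6)·0 = 0 each.
If it is in locker 6 (prior 1/6): the attendant has 10 equally likely choices, so probability 1/10; weight (1/6)·(1/10) = 1/60.
The weights sum to 1/10.
So P(the prize voucher in locker 5 | the attendant opened locker 2, locker 3, and locker 4) = (1/24) / (1/10) = 5/12.

5/12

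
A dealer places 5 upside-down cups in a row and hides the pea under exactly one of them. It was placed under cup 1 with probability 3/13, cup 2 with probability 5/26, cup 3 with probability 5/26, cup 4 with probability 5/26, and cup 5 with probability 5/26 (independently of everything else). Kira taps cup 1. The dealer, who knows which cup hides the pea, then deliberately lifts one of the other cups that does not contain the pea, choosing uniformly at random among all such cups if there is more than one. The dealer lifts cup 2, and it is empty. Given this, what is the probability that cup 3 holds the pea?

Consider each possible location of the pea in turn.
If it is under cup 1 (prior 3/13): the dealer has 4 equally likely choices, so probability 1/4; weight (3/13)·(1/4) = 3/52.
If it is under cup 2 (prior 5/26): the dealer opened cup 2, so this case is ruled out; weight (5/26)·0 = 0.
If it is under any of cups 3, 4, and 5 (prior 5/26 each): the dealer has 3 equally likely choices, so probability 1/3; weight (5/26)·(1/3) = 5/78 each.
The weights sum to 1/4.
So P(the pea under cup 3 | the dealer opened cup 2) = (5/78) / (1/4) = 10/39.

10/39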